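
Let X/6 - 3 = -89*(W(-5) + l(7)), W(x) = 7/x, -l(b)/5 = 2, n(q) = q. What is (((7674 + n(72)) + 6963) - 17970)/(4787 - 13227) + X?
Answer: 10306905/1688 ≈ 6106.0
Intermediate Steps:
l(b) = -10 (l(b) = -5*2 = -10)
X = 30528/5 (X = 18 + 6*(-89*(7/(-5) - 10)) = 18 + 6*(-89*(7*(-⅕) - 10)) = 18 + 6*(-89*(-7/5 - 10)) = 18 + 6*(-89*(-57/5)) = 18 + 6*(5073/5) = 18 + 30438/5 = 30528/5 ≈ 6105.6)
(((7674 + n(72)) + 6963) - 17970)/(4787 - 13227) + X = (((7674 + 72) + 6963) - 17970)/(4787 - 13227) + 30528/5 = ((7746 + 6963) - 17970)/(-8440) + 30528/5 = (14709 - 17970)*(-1/8440) + 30528/5 = -3261*(-1/8440) + 30528/5 = 3261/8440 + 30528/5 = 10306905/1688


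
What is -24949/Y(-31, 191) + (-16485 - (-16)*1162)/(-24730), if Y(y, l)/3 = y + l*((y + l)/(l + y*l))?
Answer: 616759107/2695570 ≈ 228.80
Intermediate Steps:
Y(y, l) = 3*y + 3*l*(l + y)/(l + l*y) (Y(y, l) = 3*(y + l*((y + l)/(l + y*l))) = 3*(y + l*((l + y)/(l + l*y))) = 3*(y + l*(l + y)/(l + l*y)) = 3*y + 3*l*(l + y)/(l + l*y))
-24949/Y(-31, 191) + (-16485 - (-16)*1162)/(-24730) = -24949*(1 - 31)/(3*(191 + (-31)² + 2*(-31))) + (-16485 - (-16)*1162)/(-24730) = -24949*(-10/(191 + 961 - 62)) + (-16485 - 1*(-18592))*(-1/24730) = -24949/(3*(-1/30)*1090) + (-16485 + 18592)*(-1/24730) = -24949/(-109) + 2107*(-1/24730) = -24949*(-1/109) - 2107/24730 = 24949/109 - 2107/24730 = 616759107/2695570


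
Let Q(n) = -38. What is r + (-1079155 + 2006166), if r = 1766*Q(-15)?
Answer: 859903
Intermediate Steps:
r = -67108 (r = 1766*(-38) = -67108)
r + (-1079155 + 2006166) = -67108 + (-1079155 + 2006166) = -67108 + 927011 = 859903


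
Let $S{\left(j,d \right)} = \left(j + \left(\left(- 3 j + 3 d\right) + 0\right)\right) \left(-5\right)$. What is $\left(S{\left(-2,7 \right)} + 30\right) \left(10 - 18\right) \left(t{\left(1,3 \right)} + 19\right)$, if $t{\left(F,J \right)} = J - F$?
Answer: $15960$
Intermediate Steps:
$S{\left(j,d \right)} = - 15 d + 10 j$ ($S{\left(j,d \right)} = \left(j + \left(- 3 j + 3 d\right)\right) \left(-5\right) = \left(- 2 j + 3 d\right) \left(-5\right) = - 15 d + 10 j$)
$\left(S{\left(-2,7 \right)} + 30\right) \left(10 - 18\right) \left(t{\left(1,3 \right)} + 19\right) = \left(\left(\left(-15\right) 7 + 10 \left(-2\right)\right) + 30\right) \left(10 - 18\right) \left(\left(3 - 1\right) + 19\right) = \left(\left(-105 - 20\right) + 30\right) \left(-8\right) \left(\left(3 - 1\right) + 19\right) = \left(-125 + 30\right) \left(-8\right) \left(2 + 19\right) = \left(-95\right) \left(-8\right) 21 = 760 \cdot 21 = 15960$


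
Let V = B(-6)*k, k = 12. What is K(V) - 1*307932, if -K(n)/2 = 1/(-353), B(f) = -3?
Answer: -108699994/353 ≈ -3.0793e+5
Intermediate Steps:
V = -36 (V = -3*12 = -36)
K(n) = 2/353 (K(n) = -2/(-353) = -2*(-1/353) = 2/353)
K(V) - 1*307932 = 2/353 - 1*307932 = 2/353 - 307932 = -108699994/353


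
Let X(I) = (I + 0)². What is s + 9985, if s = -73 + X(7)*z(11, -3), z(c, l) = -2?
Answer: 9814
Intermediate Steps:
X(I) = I²
s = -171 (s = -73 + 7²*(-2) = -73 + 49*(-2) = -73 - 98 = -171)
s + 9985 = -171 + 9985 = 9814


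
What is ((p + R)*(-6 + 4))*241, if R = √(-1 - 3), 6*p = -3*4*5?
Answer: 4820 - 964*I ≈ 4820.0 - 964.0*I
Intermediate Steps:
p = -10 (p = (-3*4*5)/6 = (-12*5)/6 = (⅙)*(-60) = -10)
R = 2*I (R = √(-4) = 2*I ≈ 2.0*I)
((p + R)*(-6 + 4))*241 = ((-10 + 2*I)*(-6 + 4))*241 = ((-10 + 2*I)*(-2))*241 = (20 - 4*I)*241 = 4820 - 964*I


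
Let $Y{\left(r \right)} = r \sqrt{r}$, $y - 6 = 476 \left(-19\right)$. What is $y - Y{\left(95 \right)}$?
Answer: $-9038 - 95 \sqrt{95} \approx -9963.9$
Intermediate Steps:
$y = -9038$ ($y = 6 + 476 \left(-19\right) = 6 - 9044 = -9038$)
$Y{\left(r \right)} = r^{\frac{3}{2}}$
$y - Y{\left(95 \right)} = -9038 - 95^{\frac{3}{2}} = -9038 - 95 \sqrt{95}$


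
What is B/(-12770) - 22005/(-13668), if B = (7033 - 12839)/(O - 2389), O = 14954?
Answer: 588482121943/365516603900 ≈ 1.6100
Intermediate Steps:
B = -5806/12565 (B = (7033 - 12839)/(14954 - 2389) = -5806/12565 ≈ -0.46208)
B/(-12770) - 22005/(-13668) = -5806/12565/(-12770) - 22005/(-13668) = -5806/12565*(-1/12770) - 22005*(-1/13668) = 2903/80227525 + 7335/4556 = 588482121943/365516603900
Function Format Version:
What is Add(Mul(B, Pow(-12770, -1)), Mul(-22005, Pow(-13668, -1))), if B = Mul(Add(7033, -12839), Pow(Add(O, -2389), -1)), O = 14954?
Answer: Rational(588482121943, 365516603900) ≈ 1.6100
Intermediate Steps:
B = Rational(-5806, 12565) (B = Mul(Add(7033, -12839), Pow(Add(14954, -2389), -1)) = Mul(-5806, Pow(12565, -1)) = Mul(-5806, Rational(1, 12565)) = Rational(-5806, 12565) ≈ -0.46208)
Add(Mul(B, Pow(-12770, -1)), Mul(-22005, Pow(-13668, -1))) = Add(Mul(Rational(-5806, 12565), Pow(-12770, -1)), Mul(-22005, Pow(-13668, -1))) = Add(Mul(Rational(-5806, 12565), Rational(-1, 12770)), Mul(-22005, Rational(-1, 13668))) = Add(Rational(2903, 80227525), Rational(7335, 4556)) = Rational(588482121943, 365516603900)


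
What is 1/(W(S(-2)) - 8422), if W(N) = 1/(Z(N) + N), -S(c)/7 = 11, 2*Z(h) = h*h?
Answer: -5775/48637048 ≈ -0.00011874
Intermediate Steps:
Z(h) = h**2/2 (Z(h) = (h*h)/2 = h**2/2)
S(c) = -77 (S(c) = -7*11 = -77)
W(N) = 1/(N + N**2/2) (W(N) = 1/(N**2/2 + N) = 1/(N + N**2/2))
1/(W(S(-2)) - 8422) = 1/(2/(-77*(2 - 77)) - 8422) = 1/(2*(-1/77)/(-75) - 8422) = 1/(2*(-1/77)*(-1/75) - 8422) = 1/(2/5775 - 8422) = 1/(-48637048/5775) = -5775/48637048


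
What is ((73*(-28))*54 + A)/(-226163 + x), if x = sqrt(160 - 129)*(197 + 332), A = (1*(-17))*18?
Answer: 379275351/774864053 + 887133*sqrt(31)/774864053 ≈ 0.49585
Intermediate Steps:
A = -306 (A = -17*18 = -306)
x = 529*sqrt(31) (x = sqrt(31)*529 = 529*sqrt(31) ≈ 2945.3)
((73*(-28))*54 + A)/(-226163 + x) = ((73*(-28))*54 - 306)/(-226163 + 529*sqrt(31)) = (-2044*54 - 306)/(-226163 + 529*sqrt(31)) = (-110376 - 306)/(-226163 + 529*sqrt(31)) = -110682/(-226163 + 529*sqrt(31))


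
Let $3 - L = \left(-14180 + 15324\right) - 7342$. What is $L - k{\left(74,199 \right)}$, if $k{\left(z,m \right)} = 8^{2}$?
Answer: $6137$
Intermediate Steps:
$k{\left(z,m \right)} = 64$
$L = 6201$ ($L = 3 - \left(\left(-14180 + 15324\right) - 7342\right) = 3 - \left(1144 - 7342\right) = 3 - -6198 = 3 + 6198 = 6201$)
$L - k{\left(74,199 \right)} = 6201 - 64 = 6137$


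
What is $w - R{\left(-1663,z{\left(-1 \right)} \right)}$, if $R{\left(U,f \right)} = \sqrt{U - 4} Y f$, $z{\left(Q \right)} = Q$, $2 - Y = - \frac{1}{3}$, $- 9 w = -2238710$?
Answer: $\frac{2238710}{9} + \frac{7 i \sqrt{1667}}{3} \approx 2.4875 \cdot 10^{5} + 95.267 i$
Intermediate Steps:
$w = \frac{2238710}{9}$ ($w = \left(- \frac{1}{9}\right) \left(-2238710\right) = \frac{2238710}{9} \approx 2.4875 \cdot 10^{5}$)
$Y = \frac{7}{3}$ ($Y = 2 - - \frac{1}{3} = 2 + \frac{1}{3} = \frac{7}{3} \approx 2.3333$)
$R{\left(U,f \right)} = \frac{7 f \sqrt{-4 + U}}{3}$ ($R{\left(U,f \right)} = \sqrt{U - 4} \cdot \frac{7}{3} f = \sqrt{-4 + U} \frac{7}{3} f = \frac{7 \sqrt{-4 + U}}{3} f = \frac{7 f \sqrt{-4 + U}}{3}$)
$w - R{\left(-1663,z{\left(-1 \right)} \right)} = \frac{2238710}{9} - \frac{7}{3} \left(-1\right) \sqrt{-4 - 1663} = \frac{2238710}{9} - \frac{7}{3} \left(-1\right) \sqrt{-1667} = \frac{2238710}{9} - \frac{7}{3} \left(-1\right) i \sqrt{1667} = \frac{2238710}{9} - - \frac{7 i \sqrt{1667}}{3} = \frac{2238710}{9} + \frac{7 i \sqrt{1667}}{3}$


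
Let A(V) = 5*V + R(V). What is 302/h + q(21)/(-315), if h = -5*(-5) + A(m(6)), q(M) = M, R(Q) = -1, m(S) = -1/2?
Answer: 9017/645 ≈ 13.980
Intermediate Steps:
m(S) = -½ (m(S) = -1*½ = -½)
A(V) = -1 + 5*V (A(V) = 5*V - 1 = -1 + 5*V)
h = 43/2 (h = -5*(-5) + (-1 + 5*(-½)) = 25 + (-1 - 5/2) = 25 - 7/2 = 43/2 ≈ 21.500)
302/h + q(21)/(-315) = 302/(43/2) + 21/(-315) = 302*(2/43) + 21*(-1/315) = 604/43 - 1/15 = 9017/645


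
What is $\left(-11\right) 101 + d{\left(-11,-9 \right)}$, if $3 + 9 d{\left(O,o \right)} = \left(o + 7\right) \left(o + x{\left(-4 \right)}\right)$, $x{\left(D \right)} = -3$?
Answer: $- \frac{3326}{3} \approx -1108.7$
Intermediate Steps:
$d{\left(O,o \right)} = - \frac{1}{3} + \frac{\left(-3 + o\right) \left(7 + o\right)}{9}$ ($d{\left(O,o \right)} = - \frac{1}{3} + \frac{\left(o + 7\right) \left(o - 3\right)}{9} = - \frac{1}{3} + \frac{\left(7 + o\right) \left(-3 + o\right)}{9} = - \frac{1}{3} + \frac{\left(-3 + o\right) \left(7 + o\right)}{9}$)
$\left(-11\right) 101 + d{\left(-11,-9 \right)} = \left(-11\right) 101 + \left(- \frac{8}{3} + \frac{\left(-9\right)^{2}}{9} + \frac{4}{9} \left(-9\right)\right) = -1111 - - \frac{7}{3} = -1111 + \frac{7}{3} = - \frac{3326}{3}$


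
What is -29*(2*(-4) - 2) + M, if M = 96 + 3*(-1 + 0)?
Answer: 383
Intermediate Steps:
M = 93 (M = 96 + 3*(-1) = 96 - 3 = 93)
-29*(2*(-4) - 2) + M = -29*(2*(-4) - 2) + 93 = -29*(-8 - 2) + 93 = -29*(-10) + 93 = 290 + 93 = 383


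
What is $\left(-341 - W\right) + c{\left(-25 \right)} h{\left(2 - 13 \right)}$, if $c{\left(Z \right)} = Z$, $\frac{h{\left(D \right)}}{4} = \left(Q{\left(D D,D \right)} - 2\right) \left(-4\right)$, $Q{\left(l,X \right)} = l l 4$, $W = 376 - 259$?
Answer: $23424342$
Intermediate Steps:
$W = 117$ ($W = 376 - 259 = 117$)
$Q{\left(l,X \right)} = 4 l^{2}$ ($Q{\left(l,X \right)} = l^{2} \cdot 4 = 4 l^{2}$)
$h{\left(D \right)} = 32 - 64 D^{4}$ ($h{\left(D \right)} = 4 \left(4 \left(D D\right)^{2} - 2\right) \left(-4\right) = 4 \left(4 \left(D^{2}\right)^{2} - 2\right) \left(-4\right) = 4 \left(4 D^{4} - 2\right) \left(-4\right) = 4 \left(-2 + 4 D^{4}\right) \left(-4\right) = 4 \left(8 - 16 D^{4}\right) = 32 - 64 D^{4}$)
$\left(-341 - W\right) + c{\left(-25 \right)} h{\left(2 - 13 \right)} = \left(-341 - 117\right) - 25 \left(32 - 64 \left(2 - 13\right)^{4}\right) = \left(-341 - 117\right) - 25 \left(32 - 64 \left(-11\right)^{4}\right) = -458 - 25 \left(32 - 937024\right) = -458 - -23424800 = -458 + 23424800 = 23424342$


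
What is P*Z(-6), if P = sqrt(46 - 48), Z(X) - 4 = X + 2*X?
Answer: -14*I*sqrt(2) ≈ -19.799*I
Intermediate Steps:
Z(X) = 4 + 3*X (Z(X) = 4 + (X + 2*X) = 4 + 3*X)
P = I*sqrt(2) (P = sqrt(-2) = I*sqrt(2) ≈ 1.4142*I)
P*Z(-6) = (I*sqrt(2))*(4 + 3*(-6)) = (I*sqrt(2))*(4 - 18) = (I*sqrt(2))*(-14) = -14*I*sqrt(2)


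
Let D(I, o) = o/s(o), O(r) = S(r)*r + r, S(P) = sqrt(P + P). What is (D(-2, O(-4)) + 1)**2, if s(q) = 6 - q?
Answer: 9/(5 + 4*I*sqrt(2))**2 ≈ -0.019391 - 0.1567*I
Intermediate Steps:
S(P) = sqrt(2)*sqrt(P) (S(P) = sqrt(2*P) = sqrt(2)*sqrt(P))
O(r) = r + sqrt(2)*r**(3/2) (O(r) = (sqrt(2)*sqrt(r))*r + r = sqrt(2)*r**(3/2) + r = r + sqrt(2)*r**(3/2))
D(I, o) = o/(6 - o)
(D(-2, O(-4)) + 1)**2 = (-(-4 + sqrt(2)*(-4)**(3/2))/(-6 + (-4 + sqrt(2)*(-4)**(3/2))) + 1)**2 = (-(-4 + sqrt(2)*(-8*I))/(-6 + (-4 + sqrt(2)*(-8*I))) + 1)**2 = (-(-4 - 8*I*sqrt(2))/(-6 + (-4 - 8*I*sqrt(2))) + 1)**2 = (-(-4 - 8*I*sqrt(2))/(-10 - 8*I*sqrt(2)) + 1)**2 = (1 - (-4 - 8*I*sqrt(2))/(-10 - 8*I*sqrt(2)))**2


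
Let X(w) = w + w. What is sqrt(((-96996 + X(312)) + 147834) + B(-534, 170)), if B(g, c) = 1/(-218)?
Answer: sqrt(2445679870)/218 ≈ 226.85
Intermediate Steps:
B(g, c) = -1/218
X(w) = 2*w
sqrt(((-96996 + X(312)) + 147834) + B(-534, 170)) = sqrt(((-96996 + 2*312) + 147834) - 1/218) = sqrt(((-96996 + 624) + 147834) - 1/218) = sqrt((-96372 + 147834) - 1/218) = sqrt(51462 - 1/218) = sqrt(11218715/218) = sqrt(2445679870)/218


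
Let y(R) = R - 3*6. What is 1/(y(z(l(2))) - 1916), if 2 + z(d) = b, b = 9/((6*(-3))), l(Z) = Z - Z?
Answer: -2/3873 ≈ -0.00051640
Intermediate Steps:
l(Z) = 0
b = -½ (b = 9/(-18) = 9*(-1/18) = -½ ≈ -0.50000)
z(d) = -5/2 (z(d) = -2 - ½ = -5/2)
y(R) = -18 + R (y(R) = R - 18 = -18 + R)
1/(y(z(l(2))) - 1916) = 1/((-18 - 5/2) - 1916) = 1/(-41/2 - 1916) = 1/(-3873/2) = -2/3873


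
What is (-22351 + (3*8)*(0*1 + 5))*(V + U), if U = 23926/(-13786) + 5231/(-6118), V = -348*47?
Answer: 15336371920796091/42171374 ≈ 3.6367e+8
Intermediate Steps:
V = -16356
U = -109246917/42171374 (U = 23926*(-1/13786) + 5231*(-1/6118) = -11963/6893 - 5231/6118 = -109246917/42171374 ≈ -2.5905)
(-22351 + (3*8)*(0*1 + 5))*(V + U) = (-22351 + (3*8)*(0*1 + 5))*(-16356 - 109246917/42171374) = (-22351 + 24*(0 + 5))*(-689864240061/42171374) = (-22351 + 24*5)*(-689864240061/42171374) = (-22351 + 120)*(-689864240061/42171374) = -22231*(-689864240061/42171374) = 15336371920796091/42171374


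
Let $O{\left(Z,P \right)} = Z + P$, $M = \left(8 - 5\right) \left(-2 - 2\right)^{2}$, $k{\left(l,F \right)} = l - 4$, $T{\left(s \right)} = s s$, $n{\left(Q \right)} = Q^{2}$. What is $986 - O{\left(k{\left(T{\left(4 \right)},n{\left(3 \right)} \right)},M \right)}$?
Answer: $926$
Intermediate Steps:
$T{\left(s \right)} = s^{2}$
$k{\left(l,F \right)} = -4 + l$
$M = 48$ ($M = 3 \left(-4\right)^{2} = 3 \cdot 16 = 48$)
$O{\left(Z,P \right)} = P + Z$
$986 - O{\left(k{\left(T{\left(4 \right)},n{\left(3 \right)} \right)},M \right)} = 986 - \left(48 - \left(4 - 4^{2}\right)\right) = 986 - \left(48 + \left(-4 + 16\right)\right) = 986 - \left(48 + 12\right) = 986 - 60 = 926$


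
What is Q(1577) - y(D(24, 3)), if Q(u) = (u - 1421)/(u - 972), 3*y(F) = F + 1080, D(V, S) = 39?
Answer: -225509/605 ≈ -372.74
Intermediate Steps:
y(F) = 360 + F/3 (y(F) = (F + 1080)/3 = (1080 + F)/3 = 360 + F/3)
Q(u) = (-1421 + u)/(-972 + u)
Q(1577) - y(D(24, 3)) = (-1421 + 1577)/(-972 + 1577) - (360 + (⅓)*39) = 156/605 - (360 + 13) = (1/605)*156 - 1*373 = 156/605 - 373 = -225509/605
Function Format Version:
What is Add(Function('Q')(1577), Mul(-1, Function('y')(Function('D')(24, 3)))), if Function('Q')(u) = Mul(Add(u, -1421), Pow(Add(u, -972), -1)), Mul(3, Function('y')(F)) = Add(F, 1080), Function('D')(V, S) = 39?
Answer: Rational(-225509, 605) ≈ -372.74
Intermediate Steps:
Function('y')(F) = Add(360, Mul(Rational(1, 3), F)) (Function('y')(F) = Mul(Rational(1, 3), Add(F, 1080)) = Mul(Rational(1, 3), Add(1080, F)) = Add(360, Mul(Rational(1, 3), F)))
Function('Q')(u) = Mul(Pow(Add(-972, u), -1), Add(-1421, u)) (Function('Q')(u) = Mul(Add(-1421, u), Pow(Add(-972, u), -1)) = Mul(Pow(Add(-972, u), -1), Add(-1421, u)))
Add(Function('Q')(1577), Mul(-1, Function('y')(Function('D')(24, 3)))) = Add(Mul(Pow(Add(-972, 1577), -1), Add(-1421, 1577)), Mul(-1, Add(360, Mul(Rational(1, 3), 39)))) = Add(Mul(Pow(605, -1), 156), Mul(-1, Add(360, 13))) = Add(Mul(Rational(1, 605), 156), Mul(-1, 373)) = Add(Rational(156, 605), -373) = Rational(-225509, 605)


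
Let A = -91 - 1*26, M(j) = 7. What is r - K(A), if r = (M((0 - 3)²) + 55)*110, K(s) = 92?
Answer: 6728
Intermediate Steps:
A = -117 (A = -91 - 26 = -117)
r = 6820 (r = (7 + 55)*110 = 62*110 = 6820)
r - K(A) = 6820 - 1*92 = 6820 - 92 = 6728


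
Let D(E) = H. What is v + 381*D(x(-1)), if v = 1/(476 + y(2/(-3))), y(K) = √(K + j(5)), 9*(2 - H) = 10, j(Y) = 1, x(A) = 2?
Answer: 690606916/2039181 - √3/679727 ≈ 338.67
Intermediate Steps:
H = 8/9 (H = 2 - ⅑*10 = 2 - 10/9 = 8/9 ≈ 0.88889)
y(K) = √(1 + K) (y(K) = √(K + 1) = √(1 + K))
D(E) = 8/9
v = 1/(476 + √3/3) (v = 1/(476 + √(1 + 2/(-3))) = 1/(476 + √(1 + 2*(-⅓))) = 1/(476 + √(1 - ⅔)) = 1/(476 + √(⅓)) = 1/(476 + √3/3) ≈ 0.0020983)
v + 381*D(x(-1)) = (1428/679727 - √3/679727) + 381*(8/9) = (1428/679727 - √3/679727) + 1016/3 = 690606916/2039181 - √3/679727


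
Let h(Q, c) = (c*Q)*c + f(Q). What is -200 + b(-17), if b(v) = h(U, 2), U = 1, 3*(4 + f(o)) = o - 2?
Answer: -601/3 ≈ -200.33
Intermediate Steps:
f(o) = -14/3 + o/3 (f(o) = -4 + (o - 2)/3 = -4 + (-2 + o)/3 = -4 + (-2/3 + o/3) = -14/3 + o/3)
h(Q, c) = -14/3 + Q/3 + Q*c**2 (h(Q, c) = (c*Q)*c + (-14/3 + Q/3) = (Q*c)*c + (-14/3 + Q/3) = Q*c**2 + (-14/3 + Q/3) = -14/3 + Q/3 + Q*c**2)
b(v) = -1/3 (b(v) = -14/3 + (1/3)*1 + 1*2**2 = -14/3 + 1/3 + 1*4 = -14/3 + 1/3 + 4 = -1/3)
-200 + b(-17) = -200 - 1/3 = -601/3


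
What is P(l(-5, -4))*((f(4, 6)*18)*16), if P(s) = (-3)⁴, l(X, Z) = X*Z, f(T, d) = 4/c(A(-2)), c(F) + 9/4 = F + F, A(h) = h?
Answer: -373248/25 ≈ -14930.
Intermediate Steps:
c(F) = -9/4 + 2*F (c(F) = -9/4 + (F + F) = -9/4 + 2*F)
f(T, d) = -16/25 (f(T, d) = 4/(-9/4 + 2*(-2)) = 4/(-9/4 - 4) = 4/(-25/4) = 4*(-4/25) = -16/25)
P(s) = 81
P(l(-5, -4))*((f(4, 6)*18)*16) = 81*(-16/25*18*16) = 81*(-288/25*16) = 81*(-4608/25) = -373248/25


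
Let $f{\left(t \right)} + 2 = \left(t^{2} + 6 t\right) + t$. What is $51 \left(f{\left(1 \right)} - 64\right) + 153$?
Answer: $-2805$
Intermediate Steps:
$f{\left(t \right)} = -2 + t^{2} + 7 t$ ($f{\left(t \right)} = -2 + \left(\left(t^{2} + 6 t\right) + t\right) = -2 + \left(t^{2} + 7 t\right) = -2 + t^{2} + 7 t$)
$51 \left(f{\left(1 \right)} - 64\right) + 153 = 51 \left(\left(-2 + 1^{2} + 7 \cdot 1\right) - 64\right) + 153 = 51 \left(\left(-2 + 1 + 7\right) - 64\right) + 153 = 51 \left(6 - 64\right) + 153 = 51 \left(-58\right) + 153 = -2958 + 153 = -2805$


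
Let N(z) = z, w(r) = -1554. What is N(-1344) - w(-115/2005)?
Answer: 210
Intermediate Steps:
N(-1344) - w(-115/2005) = -1344 - 1*(-1554) = -1344 + 1554 = 210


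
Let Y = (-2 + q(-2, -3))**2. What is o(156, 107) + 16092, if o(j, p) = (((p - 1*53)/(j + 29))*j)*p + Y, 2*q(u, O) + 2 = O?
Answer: 15528537/740 ≈ 20985.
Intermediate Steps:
q(u, O) = -1 + O/2
Y = 81/4 (Y = (-2 + (-1 + (1/2)*(-3)))**2 = (-2 + (-1 - 3/2))**2 = (-2 - 5/2)**2 = (-9/2)**2 = 81/4 ≈ 20.250)
o(j, p) = 81/4 + j*p*(-53 + p)/(29 + j) (o(j, p) = (((p - 1*53)/(j + 29))*j)*p + 81/4 = (((p - 53)/(29 + j))*j)*p + 81/4 = (((-53 + p)/(29 + j))*j)*p + 81/4 = (j*(-53 + p)/(29 + j))*p + 81/4 = j*p*(-53 + p)/(29 + j) + 81/4 = 81/4 + j*p*(-53 + p)/(29 + j))
o(156, 107) + 16092 = (2349 + 81*156 - 212*156*107 + 4*156*107**2)/(4*(29 + 156)) + 16092 = (1/4)*(2349 + 12636 - 3538704 + 4*156*11449)/185 + 16092 = (1/4)*(1/185)*(2349 + 12636 - 3538704 + 7144176) + 16092 = (1/4)*(1/185)*3620457 + 16092 = 3620457/740 + 16092 = 15528537/740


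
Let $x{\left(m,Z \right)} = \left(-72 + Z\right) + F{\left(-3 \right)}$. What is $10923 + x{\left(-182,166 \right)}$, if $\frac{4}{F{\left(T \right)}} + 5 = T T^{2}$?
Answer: $\frac{88135}{8} \approx 11017.0$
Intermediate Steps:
$F{\left(T \right)} = \frac{4}{-5 + T^{3}}$ ($F{\left(T \right)} = \frac{4}{-5 + T T^{2}} = \frac{4}{-5 + T^{3}}$)
$x{\left(m,Z \right)} = - \frac{577}{8} + Z$ ($x{\left(m,Z \right)} = \left(-72 + Z\right) + \frac{4}{-5 + \left(-3\right)^{3}} = \left(-72 + Z\right) + \frac{4}{-5 - 27} = \left(-72 + Z\right) + \frac{4}{-32} = \left(-72 + Z\right) + 4 \left(- \frac{1}{32}\right) = \left(-72 + Z\right) - \frac{1}{8} = - \frac{577}{8} + Z$)
$10923 + x{\left(-182,166 \right)} = 10923 + \left(- \frac{577}{8} + 166\right) = 10923 + \frac{751}{8} = \frac{88135}{8}$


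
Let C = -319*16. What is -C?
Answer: 5104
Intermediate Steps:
C = -5104
-C = -1*(-5104) = 5104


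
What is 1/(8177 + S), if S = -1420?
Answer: 1/6757 ≈ 0.00014799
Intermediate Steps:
1/(8177 + S) = 1/(8177 - 1420) = 1/6757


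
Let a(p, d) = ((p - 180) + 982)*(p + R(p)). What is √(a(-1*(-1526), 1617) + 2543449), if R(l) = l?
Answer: √9648505 ≈ 3106.2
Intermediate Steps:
a(p, d) = 2*p*(802 + p) (a(p, d) = ((p - 180) + 982)*(p + p) = ((-180 + p) + 982)*(2*p) = (802 + p)*(2*p) = 2*p*(802 + p))
√(a(-1*(-1526), 1617) + 2543449) = √(2*(-1*(-1526))*(802 - 1*(-1526)) + 2543449) = √(2*1526*(802 + 1526) + 2543449) = √(2*1526*2328 + 2543449) = √(7105056 + 2543449) = √9648505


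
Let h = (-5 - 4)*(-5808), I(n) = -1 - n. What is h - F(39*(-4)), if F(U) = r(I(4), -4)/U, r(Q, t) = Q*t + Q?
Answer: 2718149/52 ≈ 52272.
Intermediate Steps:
r(Q, t) = Q + Q*t
F(U) = 15/U (F(U) = ((-1 - 1*4)*(1 - 4))/U = ((-1 - 4)*(-3))/U = (-5*(-3))/U = 15/U)
h = 52272 (h = -9*(-5808) = 52272)
h - F(39*(-4)) = 52272 - 15/(39*(-4)) = 52272 - 15/(-156) = 52272 - 15*(-1)/156 = 52272 - 1*(-5/52) = 52272 + 5/52 = 2718149/52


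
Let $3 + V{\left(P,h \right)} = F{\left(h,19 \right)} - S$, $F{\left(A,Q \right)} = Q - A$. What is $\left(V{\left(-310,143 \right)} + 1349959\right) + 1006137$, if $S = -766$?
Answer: $2356735$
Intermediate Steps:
$V{\left(P,h \right)} = 782 - h$ ($V{\left(P,h \right)} = -3 - \left(-785 + h\right) = 782 - h$)
$\left(V{\left(-310,143 \right)} + 1349959\right) + 1006137 = \left(\left(782 - 143\right) + 1349959\right) + 1006137 = \left(639 + 1349959\right) + 1006137 = 1350598 + 1006137 = 2356735$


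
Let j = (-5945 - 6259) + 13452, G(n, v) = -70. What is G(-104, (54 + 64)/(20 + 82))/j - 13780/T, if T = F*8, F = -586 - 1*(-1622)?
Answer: -277775/161616 ≈ -1.7187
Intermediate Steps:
F = 1036 (F = -586 + 1622 = 1036)
T = 8288 (T = 1036*8 = 8288)
j = 1248 (j = -12204 + 13452 = 1248)
G(-104, (54 + 64)/(20 + 82))/j - 13780/T = -70/1248 - 13780/8288 = -70*1/1248 - 13780*1/8288 = -35/624 - 3445/2072 = -277775/161616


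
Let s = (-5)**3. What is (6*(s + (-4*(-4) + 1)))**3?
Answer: -272097792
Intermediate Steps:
s = -125
(6*(s + (-4*(-4) + 1)))**3 = (6*(-125 + (-4*(-4) + 1)))**3 = (6*(-125 + (16 + 1)))**3 = (6*(-125 + 17))**3 = (6*(-108))**3 = (-648)**3 = -272097792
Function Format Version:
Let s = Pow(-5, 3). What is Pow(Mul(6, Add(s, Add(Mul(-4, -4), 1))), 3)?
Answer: -272097792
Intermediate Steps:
s = -125
Pow(Mul(6, Add(s, Add(Mul(-4, -4), 1))), 3) = Pow(Mul(6, Add(-125, Add(Mul(-4, -4), 1))), 3) = Pow(Mul(6, Add(-125, Add(16, 1))), 3) = Pow(Mul(6, Add(-125, 17)), 3) = Pow(Mul(6, -108), 3) = Pow(-648, 3) = -272097792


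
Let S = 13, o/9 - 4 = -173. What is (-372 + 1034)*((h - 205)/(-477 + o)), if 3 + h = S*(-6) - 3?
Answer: 95659/999 ≈ 95.755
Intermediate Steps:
o = -1521 (o = 36 + 9*(-173) = 36 - 1557 = -1521)
h = -84 (h = -3 + (13*(-6) - 3) = -3 + (-78 - 3) = -3 - 81 = -84)
(-372 + 1034)*((h - 205)/(-477 + o)) = (-372 + 1034)*((-84 - 205)/(-477 - 1521)) = 662*(-289/(-1998)) = 662*(-289*(-1/1998)) = 662*(289/1998) = 95659/999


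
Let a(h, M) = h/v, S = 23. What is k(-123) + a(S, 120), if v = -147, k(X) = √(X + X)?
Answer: -23/147 + I*√246 ≈ -0.15646 + 15.684*I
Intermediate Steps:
k(X) = √2*√X (k(X) = √(2*X) = √2*√X)
a(h, M) = -h/147 (a(h, M) = h/(-147) = h*(-1/147) = -h/147)
k(-123) + a(S, 120) = √2*√(-123) - 1/147*23 = √2*(I*√123) - 23/147 = I*√246 - 23/147 = -23/147 + I*√246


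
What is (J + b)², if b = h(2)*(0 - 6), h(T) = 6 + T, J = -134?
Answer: 33124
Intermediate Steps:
b = -48 (b = (6 + 2)*(0 - 6) = 8*(-6) = -48)
(J + b)² = (-134 - 48)² = (-182)² = 33124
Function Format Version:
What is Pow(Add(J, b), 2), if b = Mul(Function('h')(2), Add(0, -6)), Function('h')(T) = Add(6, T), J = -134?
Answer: 33124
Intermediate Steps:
b = -48 (b = Mul(Add(6, 2), Add(0, -6)) = Mul(8, -6) = -48)
Pow(Add(J, b), 2) = Pow(Add(-134, -48), 2) = Pow(-182, 2) = 33124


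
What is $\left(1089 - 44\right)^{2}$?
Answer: $1092025$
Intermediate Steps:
$\left(1089 - 44\right)^{2} = 1045^{2} = 1092025$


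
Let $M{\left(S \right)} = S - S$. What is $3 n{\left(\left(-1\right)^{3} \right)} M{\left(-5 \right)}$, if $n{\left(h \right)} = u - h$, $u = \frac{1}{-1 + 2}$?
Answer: $0$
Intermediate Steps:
$M{\left(S \right)} = 0$
$u = 1$ ($u = 1^{-1} = 1$)
$n{\left(h \right)} = 1 - h$
$3 n{\left(\left(-1\right)^{3} \right)} M{\left(-5 \right)} = 3 \left(1 - \left(-1\right)^{3}\right) 0 = 3 \left(1 - -1\right) 0 = 3 \left(1 + 1\right) 0 = 3 \cdot 2 \cdot 0 = 6 \cdot 0 = 0$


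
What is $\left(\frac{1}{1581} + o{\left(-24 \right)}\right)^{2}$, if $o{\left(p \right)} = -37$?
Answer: $\frac{3421782016}{2499561} \approx 1369.0$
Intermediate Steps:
$\left(\frac{1}{1581} + o{\left(-24 \right)}\right)^{2} = \left(\frac{1}{1581} - 37\right)^{2} = \left(- \frac{58496}{1581}\right)^{2} = \frac{3421782016}{2499561}$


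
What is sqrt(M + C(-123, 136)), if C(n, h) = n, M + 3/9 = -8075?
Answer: I*sqrt(73785)/3 ≈ 90.545*I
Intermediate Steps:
M = -24226/3 (M = -1/3 - 8075 = -24226/3 ≈ -8075.3)
sqrt(M + C(-123, 136)) = sqrt(-24226/3 - 123) = sqrt(-24595/3) = I*sqrt(73785)/3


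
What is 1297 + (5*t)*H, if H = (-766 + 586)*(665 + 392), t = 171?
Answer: -162671003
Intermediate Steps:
H = -190260 (H = -180*1057 = -190260)
1297 + (5*t)*H = 1297 + (5*171)*(-190260) = 1297 + 855*(-190260) = 1297 - 162672300 = -162671003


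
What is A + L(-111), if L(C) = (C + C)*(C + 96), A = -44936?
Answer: -41606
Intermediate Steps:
L(C) = 2*C*(96 + C) (L(C) = (2*C)*(96 + C) = 2*C*(96 + C))
A + L(-111) = -44936 + 2*(-111)*(96 - 111) = -44936 + 2*(-111)*(-15) = -44936 + 3330 = -41606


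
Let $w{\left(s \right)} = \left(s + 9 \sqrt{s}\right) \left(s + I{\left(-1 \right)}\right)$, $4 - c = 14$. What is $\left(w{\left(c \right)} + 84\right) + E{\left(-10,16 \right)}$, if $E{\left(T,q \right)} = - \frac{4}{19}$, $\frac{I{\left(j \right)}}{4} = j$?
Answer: $\frac{4252}{19} - 126 i \sqrt{10} \approx 223.79 - 398.45 i$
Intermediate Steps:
$I{\left(j \right)} = 4 j$
$c = -10$ ($c = 4 - 14 = -10$)
$E{\left(T,q \right)} = - \frac{4}{19}$ ($E{\left(T,q \right)} = \left(-4\right) \frac{1}{19} = - \frac{4}{19}$)
$w{\left(s \right)} = \left(-4 + s\right) \left(s + 9 \sqrt{s}\right)$ ($w{\left(s \right)} = \left(s + 9 \sqrt{s}\right) \left(s + 4 \left(-1\right)\right) = \left(s + 9 \sqrt{s}\right) \left(s - 4\right) = \left(s + 9 \sqrt{s}\right) \left(-4 + s\right) = \left(-4 + s\right) \left(s + 9 \sqrt{s}\right)$)
$\left(w{\left(c \right)} + 84\right) + E{\left(-10,16 \right)} = \left(\left(\left(-10\right)^{2} - 36 \sqrt{-10} - -40 + 9 \left(-10\right)^{\frac{3}{2}}\right) + 84\right) - \frac{4}{19} = \left(\left(100 - 36 i \sqrt{10} + 40 + 9 \left(- 10 i \sqrt{10}\right)\right) + 84\right) - \frac{4}{19} = \left(\left(100 - 36 i \sqrt{10} + 40 - 90 i \sqrt{10}\right) + 84\right) - \frac{4}{19} = \left(\left(140 - 126 i \sqrt{10}\right) + 84\right) - \frac{4}{19} = \left(224 - 126 i \sqrt{10}\right) - \frac{4}{19} = \frac{4252}{19} - 126 i \sqrt{10}$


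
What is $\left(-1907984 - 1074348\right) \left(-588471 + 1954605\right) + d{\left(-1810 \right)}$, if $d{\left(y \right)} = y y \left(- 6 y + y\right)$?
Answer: $-4044616439488$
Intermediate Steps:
$d{\left(y \right)} = - 5 y^{3}$ ($d{\left(y \right)} = y^{2} \left(- 5 y\right) = - 5 y^{3}$)
$\left(-1907984 - 1074348\right) \left(-588471 + 1954605\right) + d{\left(-1810 \right)} = \left(-1907984 - 1074348\right) \left(-588471 + 1954605\right) - 5 \left(-1810\right)^{3} = \left(-2982332\right) 1366134 - -29648705000 = -4074265144488 + 29648705000 = -4044616439488$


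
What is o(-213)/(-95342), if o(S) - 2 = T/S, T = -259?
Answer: -685/20307846 ≈ -3.3731e-5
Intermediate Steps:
o(S) = 2 - 259/S
o(-213)/(-95342) = (2 - 259/(-213))/(-95342) = (2 - 259*(-1/213))*(-1/95342) = (2 + 259/213)*(-1/95342) = (685/213)*(-1/95342) = -685/20307846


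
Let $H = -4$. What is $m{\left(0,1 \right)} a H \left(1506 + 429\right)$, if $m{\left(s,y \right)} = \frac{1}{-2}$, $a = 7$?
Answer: $27090$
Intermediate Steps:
$m{\left(s,y \right)} = - \frac{1}{2}$
$m{\left(0,1 \right)} a H \left(1506 + 429\right) = \left(- \frac{1}{2}\right) 7 \left(-4\right) \left(1506 + 429\right) = \left(- \frac{7}{2}\right) \left(-4\right) 1935 = 14 \cdot 1935 = 27090$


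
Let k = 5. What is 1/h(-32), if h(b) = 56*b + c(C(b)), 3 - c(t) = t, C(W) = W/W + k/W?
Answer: -32/57275 ≈ -0.00055871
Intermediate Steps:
C(W) = 1 + 5/W (C(W) = W/W + 5/W = 1 + 5/W)
c(t) = 3 - t
h(b) = 3 + 56*b - (5 + b)/b (h(b) = 56*b + (3 - (5 + b)/b) = 3 + 56*b - (5 + b)/b)
1/h(-32) = 1/(2 - 5/(-32) + 56*(-32)) = 1/(2 - 5*(-1/32) - 1792) = 1/(2 + 5/32 - 1792) = 1/(-57275/32) = -32/57275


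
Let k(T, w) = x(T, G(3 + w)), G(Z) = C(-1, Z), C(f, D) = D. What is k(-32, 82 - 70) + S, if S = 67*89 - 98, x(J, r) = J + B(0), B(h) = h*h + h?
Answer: 5833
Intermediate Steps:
B(h) = h + h² (B(h) = h² + h = h + h²)
G(Z) = Z
x(J, r) = J (x(J, r) = J + 0*(1 + 0) = J + 0*1 = J + 0 = J)
k(T, w) = T
S = 5865 (S = 5963 - 98 = 5865)
k(-32, 82 - 70) + S = -32 + 5865 = 5833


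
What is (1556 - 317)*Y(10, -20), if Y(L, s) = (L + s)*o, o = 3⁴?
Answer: -1003590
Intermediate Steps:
o = 81
Y(L, s) = 81*L + 81*s (Y(L, s) = (L + s)*81 = 81*L + 81*s)
(1556 - 317)*Y(10, -20) = (1556 - 317)*(81*10 + 81*(-20)) = 1239*(810 - 1620) = 1239*(-810) = -1003590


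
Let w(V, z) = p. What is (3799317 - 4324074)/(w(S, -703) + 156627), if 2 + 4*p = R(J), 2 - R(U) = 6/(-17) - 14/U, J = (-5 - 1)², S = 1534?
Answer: -642302568/191711675 ≈ -3.3504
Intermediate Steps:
J = 36 (J = (-6)² = 36)
R(U) = 40/17 + 14/U (R(U) = 2 - (6/(-17) - 14/U) = 2 - (6*(-1/17) - 14/U) = 2 - (-6/17 - 14/U) = 2 + (6/17 + 14/U) = 40/17 + 14/U)
p = 227/1224 (p = -½ + (40/17 + 14/36)/4 = -½ + (40/17 + 14*(1/36))/4 = -½ + (40/17 + 7/18)/4 = -½ + (¼)*(839/306) = -½ + 839/1224 = 227/1224 ≈ 0.18546)
w(V, z) = 227/1224
(3799317 - 4324074)/(w(S, -703) + 156627) = (3799317 - 4324074)/(227/1224 + 156627) = -524757/191711675/1224 = -524757*1224/191711675 = -642302568/191711675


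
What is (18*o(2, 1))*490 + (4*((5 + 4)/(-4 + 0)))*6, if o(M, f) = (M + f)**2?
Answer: 79326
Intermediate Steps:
(18*o(2, 1))*490 + (4*((5 + 4)/(-4 + 0)))*6 = (18*(2 + 1)**2)*490 + (4*((5 + 4)/(-4 + 0)))*6 = (18*3**2)*490 + (4*(9/(-4)))*6 = (18*9)*490 + (4*(9*(-1/4)))*6 = 162*490 + (4*(-9/4))*6 = 79380 - 9*6 = 79380 - 54 = 79326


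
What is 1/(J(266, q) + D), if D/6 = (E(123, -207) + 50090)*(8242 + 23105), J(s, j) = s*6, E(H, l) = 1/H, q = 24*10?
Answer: 41/386262250710 ≈ 1.0615e-10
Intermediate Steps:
q = 240
J(s, j) = 6*s
D = 386262185274/41 (D = 6*((1/123 + 50090)*(8242 + 23105)) = 6*((1/123 + 50090)*31347) = 6*((6161071/123)*31347) = 6*(64377030879/41) = 386262185274/41 ≈ 9.4210e+9)
1/(J(266, q) + D) = 1/(6*266 + 386262185274/41) = 1/(1596 + 386262185274/41) = 1/(386262250710/41) = 41/386262250710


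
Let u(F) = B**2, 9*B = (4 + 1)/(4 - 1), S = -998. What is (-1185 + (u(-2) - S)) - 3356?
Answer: -2582822/729 ≈ -3543.0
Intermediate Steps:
B = 5/27 (B = ((4 + 1)/(4 - 1))/9 = (5/3)/9 = (5*(1/3))/9 = (1/9)*(5/3) = 5/27 ≈ 0.18519)
u(F) = 25/729 (u(F) = (5/27)**2 = 25/729)
(-1185 + (u(-2) - S)) - 3356 = (-1185 + (25/729 - 1*(-998))) - 3356 = (-1185 + (25/729 + 998)) - 3356 = (-1185 + 727567/729) - 3356 = -136298/729 - 3356 = -2582822/729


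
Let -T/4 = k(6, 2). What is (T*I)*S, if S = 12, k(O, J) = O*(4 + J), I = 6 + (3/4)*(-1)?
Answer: -9072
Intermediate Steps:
I = 21/4 (I = 6 + (3*(¼))*(-1) = 6 + (¾)*(-1) = 6 - ¾ = 21/4 ≈ 5.2500)
T = -144 (T = -24*(4 + 2) = -24*6 = -4*36 = -144)
(T*I)*S = -144*21/4*12 = -756*12 = -9072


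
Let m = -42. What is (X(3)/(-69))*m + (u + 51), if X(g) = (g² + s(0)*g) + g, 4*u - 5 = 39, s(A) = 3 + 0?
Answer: 1720/23 ≈ 74.783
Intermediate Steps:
s(A) = 3
u = 11 (u = 5/4 + (¼)*39 = 5/4 + 39/4 = 11)
X(g) = g² + 4*g (X(g) = (g² + 3*g) + g = g² + 4*g)
(X(3)/(-69))*m + (u + 51) = ((3*(4 + 3))/(-69))*(-42) + (11 + 51) = ((3*7)*(-1/69))*(-42) + 62 = (21*(-1/69))*(-42) + 62 = -7/23*(-42) + 62 = 294/23 + 62 = 1720/23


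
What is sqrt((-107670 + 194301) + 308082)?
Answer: 9*sqrt(4873) ≈ 628.26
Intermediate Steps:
sqrt((-107670 + 194301) + 308082) = sqrt(86631 + 308082) = sqrt(394713) = 9*sqrt(4873)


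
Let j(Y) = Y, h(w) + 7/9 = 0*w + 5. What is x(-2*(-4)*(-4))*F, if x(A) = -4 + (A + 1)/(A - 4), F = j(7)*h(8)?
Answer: -15029/162 ≈ -92.772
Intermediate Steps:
h(w) = 38/9 (h(w) = -7/9 + (0*w + 5) = -7/9 + (0 + 5) = -7/9 + 5 = 38/9)
F = 266/9 (F = 7*(38/9) = 266/9 ≈ 29.556)
x(A) = -4 + (1 + A)/(-4 + A)
x(-2*(-4)*(-4))*F = ((17 - 3*(-2*(-4))*(-4))/(-4 - 2*(-4)*(-4)))*(266/9) = ((17 - 24*(-4))/(-4 + 8*(-4)))*(266/9) = ((17 - 3*(-32))/(-4 - 32))*(266/9) = ((17 + 96)/(-36))*(266/9) = -1/36*113*(266/9) = -113/36*266/9 = -15029/162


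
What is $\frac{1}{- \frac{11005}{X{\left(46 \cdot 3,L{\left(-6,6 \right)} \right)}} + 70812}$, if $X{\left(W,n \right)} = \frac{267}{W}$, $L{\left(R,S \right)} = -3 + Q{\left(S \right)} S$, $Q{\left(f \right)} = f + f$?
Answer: $\frac{89}{5796038} \approx 1.5355 \cdot 10^{-5}$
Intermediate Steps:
$Q{\left(f \right)} = 2 f$
$L{\left(R,S \right)} = -3 + 2 S^{2}$ ($L{\left(R,S \right)} = -3 + 2 S S = -3 + 2 S^{2}$)
$\frac{1}{- \frac{11005}{X{\left(46 \cdot 3,L{\left(-6,6 \right)} \right)}} + 70812} = \frac{1}{- \frac{11005}{267 \frac{1}{46 \cdot 3}} + 70812} = \frac{1}{- \frac{11005}{267 \cdot \frac{1}{138}} + 70812} = \frac{1}{- \frac{11005}{\frac{89}{46}} + 70812} = \frac{1}{\left(-11005\right) \frac{46}{89} + 70812} = \frac{1}{- \frac{506230}{89} + 70812} = \frac{1}{\frac{5796038}{89}} = \frac{89}{5796038}$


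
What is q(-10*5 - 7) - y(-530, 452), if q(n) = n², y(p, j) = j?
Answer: 2797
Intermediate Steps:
q(-10*5 - 7) - y(-530, 452) = (-10*5 - 7)² - 1*452 = (-50 - 7)² - 452 = (-57)² - 452 = 3249 - 452 = 2797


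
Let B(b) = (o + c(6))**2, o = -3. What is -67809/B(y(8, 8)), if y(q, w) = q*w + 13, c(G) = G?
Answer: -22603/3 ≈ -7534.3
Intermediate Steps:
y(q, w) = 13 + q*w
B(b) = 9 (B(b) = (-3 + 6)**2 = 3**2 = 9)
-67809/B(y(8, 8)) = -67809/9 = -67809*1/9 = -22603/3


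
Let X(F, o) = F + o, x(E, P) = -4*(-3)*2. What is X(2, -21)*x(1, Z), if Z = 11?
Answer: -456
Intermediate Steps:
x(E, P) = 24 (x(E, P) = 12*2 = 24)
X(2, -21)*x(1, Z) = (2 - 21)*24 = -19*24 = -456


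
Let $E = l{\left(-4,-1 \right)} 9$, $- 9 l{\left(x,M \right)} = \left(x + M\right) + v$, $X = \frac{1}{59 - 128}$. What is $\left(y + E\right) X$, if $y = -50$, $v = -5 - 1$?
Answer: $\frac{13}{23} \approx 0.56522$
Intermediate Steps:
$v = -6$ ($v = -5 - 1 = -6$)
$X = - \frac{1}{69}$ ($X = \frac{1}{-69} = - \frac{1}{69} \approx -0.014493$)
$l{\left(x,M \right)} = \frac{2}{3} - \frac{M}{9} - \frac{x}{9}$ ($l{\left(x,M \right)} = - \frac{\left(x + M\right) - 6}{9} = - \frac{\left(M + x\right) - 6}{9} = - \frac{-6 + M + x}{9} = \frac{2}{3} - \frac{M}{9} - \frac{x}{9}$)
$E = 11$ ($E = \left(\frac{2}{3} - - \frac{1}{9} - - \frac{4}{9}\right) 9 = \left(\frac{2}{3} + \frac{1}{9} + \frac{4}{9}\right) 9 = \frac{11}{9} \cdot 9 = 11$)
$\left(y + E\right) X = \left(-50 + 11\right) \left(- \frac{1}{69}\right) = \left(-39\right) \left(- \frac{1}{69}\right) = \frac{13}{23}$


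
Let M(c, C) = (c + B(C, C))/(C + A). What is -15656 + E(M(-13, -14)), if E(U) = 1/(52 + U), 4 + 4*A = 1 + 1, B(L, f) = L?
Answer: -24454643/1562 ≈ -15656.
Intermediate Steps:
A = -1/2 (A = -1 + (1 + 1)/4 = -1 + (1/4)*2 = -1 + 1/2 = -1/2 ≈ -0.50000)
M(c, C) = (C + c)/(-1/2 + C) (M(c, C) = (c + C)/(C - 1/2) = (C + c)/(-1/2 + C))
-15656 + E(M(-13, -14)) = -15656 + 1/(52 + 2*(-14 - 13)/(-1 + 2*(-14))) = -15656 + 1/(52 + 2*(-27)/(-1 - 28)) = -15656 + 1/(52 + 2*(-27)/(-29)) = -15656 + 1/(52 + 2*(-1/29)*(-27)) = -15656 + 1/(52 + 54/29) = -15656 + 1/(1562/29) = -15656 + 29/1562 = -24454643/1562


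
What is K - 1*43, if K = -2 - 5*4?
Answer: -65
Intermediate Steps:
K = -22 (K = -2 - 20 = -22)
K - 1*43 = -22 - 1*43 = -22 - 43 = -65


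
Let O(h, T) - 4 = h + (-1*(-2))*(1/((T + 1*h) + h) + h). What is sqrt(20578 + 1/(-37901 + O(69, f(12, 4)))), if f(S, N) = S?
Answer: sqrt(164428712695416403)/2826749 ≈ 143.45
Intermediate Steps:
O(h, T) = 4 + 2/(T + 2*h) + 3*h (O(h, T) = 4 + (h + (-1*(-2))*(1/((T + 1*h) + h) + h)) = 4 + (h + 2*(1/((T + h) + h) + h)) = 4 + (h + 2*(1/(T + 2*h) + h)) = 4 + (h + 2*(h + 1/(T + 2*h))) = 4 + (h + (2*h + 2/(T + 2*h))) = 4 + (2/(T + 2*h) + 3*h) = 4 + 2/(T + 2*h) + 3*h)
sqrt(20578 + 1/(-37901 + O(69, f(12, 4)))) = sqrt(20578 + 1/(-37901 + (2 + 4*12 + 6*69**2 + 8*69 + 3*12*69)/(12 + 2*69))) = sqrt(20578 + 1/(-37901 + (2 + 48 + 6*4761 + 552 + 2484)/(12 + 138))) = sqrt(20578 + 1/(-37901 + (2 + 48 + 28566 + 552 + 2484)/150)) = sqrt(20578 + 1/(-37901 + (1/150)*31652)) = sqrt(20578 + 1/(-37901 + 15826/75)) = sqrt(20578 + 1/(-2826749/75)) = sqrt(20578 - 75/2826749) = sqrt(58168840847/2826749) = sqrt(164428712695416403)/2826749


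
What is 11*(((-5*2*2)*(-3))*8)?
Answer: 5280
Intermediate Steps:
11*(((-5*2*2)*(-3))*8) = 11*((-10*2*(-3))*8) = 11*(-20*(-3)*8) = 11*(60*8) = 11*480 = 5280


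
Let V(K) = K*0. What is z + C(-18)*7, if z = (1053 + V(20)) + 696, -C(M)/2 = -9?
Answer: 1875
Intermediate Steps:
V(K) = 0
C(M) = 18 (C(M) = -2*(-9) = 18)
z = 1749 (z = (1053 + 0) + 696 = 1053 + 696 = 1749)
z + C(-18)*7 = 1749 + 18*7 = 1749 + 126 = 1875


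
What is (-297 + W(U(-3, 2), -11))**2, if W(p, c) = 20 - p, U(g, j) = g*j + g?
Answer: 71824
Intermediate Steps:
U(g, j) = g + g*j
(-297 + W(U(-3, 2), -11))**2 = (-297 + (20 - (-3)*(1 + 2)))**2 = (-297 + (20 - (-3)*3))**2 = (-297 + (20 - 1*(-9)))**2 = (-297 + (20 + 9))**2 = (-297 + 29)**2 = (-268)**2 = 71824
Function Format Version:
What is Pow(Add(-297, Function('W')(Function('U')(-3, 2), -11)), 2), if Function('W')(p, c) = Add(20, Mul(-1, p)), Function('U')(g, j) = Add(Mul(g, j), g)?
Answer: 71824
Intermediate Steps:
Function('U')(g, j) = Add(g, Mul(g, j))
Pow(Add(-297, Function('W')(Function('U')(-3, 2), -11)), 2) = Pow(Add(-297, Add(20, Mul(-1, Mul(-3, Add(1, 2))))), 2) = Pow(Add(-297, Add(20, Mul(-1, Mul(-3, 3)))), 2) = Pow(Add(-297, Add(20, Mul(-1, -9))), 2) = Pow(Add(-297, Add(20, 9)), 2) = Pow(Add(-297, 29), 2) = Pow(-268, 2) = 71824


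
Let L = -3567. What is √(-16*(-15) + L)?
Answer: I*√3327 ≈ 57.68*I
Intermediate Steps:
√(-16*(-15) + L) = √(-16*(-15) - 3567) = √(240 - 3567) = √(-3327) = I*√3327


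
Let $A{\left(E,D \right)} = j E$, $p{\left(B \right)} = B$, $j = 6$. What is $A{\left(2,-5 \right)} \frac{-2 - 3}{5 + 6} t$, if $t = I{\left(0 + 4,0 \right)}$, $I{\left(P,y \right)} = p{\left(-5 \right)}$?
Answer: $\frac{300}{11} \approx 27.273$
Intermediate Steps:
$I{\left(P,y \right)} = -5$
$t = -5$
$A{\left(E,D \right)} = 6 E$
$A{\left(2,-5 \right)} \frac{-2 - 3}{5 + 6} t = 6 \cdot 2 \frac{-2 - 3}{5 + 6} \left(-5\right) = 12 \left(- \frac{5}{11}\right) \left(-5\right) = \left(- \frac{60}{11}\right) \left(-5\right) = \frac{300}{11}$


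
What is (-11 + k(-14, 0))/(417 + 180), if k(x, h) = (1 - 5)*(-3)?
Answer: 1/597 ≈ 0.0016750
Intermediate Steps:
k(x, h) = 12 (k(x, h) = -4*(-3) = 12)
(-11 + k(-14, 0))/(417 + 180) = (-11 + 12)/(417 + 180) = 1/597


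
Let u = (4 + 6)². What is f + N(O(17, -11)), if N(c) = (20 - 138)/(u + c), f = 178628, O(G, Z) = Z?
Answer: 15897774/89 ≈ 1.7863e+5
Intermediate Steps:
u = 100 (u = 10² = 100)
N(c) = -118/(100 + c) (N(c) = (20 - 138)/(100 + c) = -118/(100 + c))
f + N(O(17, -11)) = 178628 - 118/(100 - 11) = 178628 - 118/89 = 15897774/89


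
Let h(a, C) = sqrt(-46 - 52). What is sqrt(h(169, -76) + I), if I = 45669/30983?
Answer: sqrt(1414962627 + 6719624023*I*sqrt(2))/30983 ≈ 2.3961 + 2.0657*I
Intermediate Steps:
h(a, C) = 7*I*sqrt(2) (h(a, C) = sqrt(-98) = 7*I*sqrt(2))
I = 45669/30983 (I = 45669*(1/30983) = 45669/30983 ≈ 1.4740)
sqrt(h(169, -76) + I) = sqrt(7*I*sqrt(2) + 45669/30983) = sqrt(45669/30983 + 7*I*sqrt(2))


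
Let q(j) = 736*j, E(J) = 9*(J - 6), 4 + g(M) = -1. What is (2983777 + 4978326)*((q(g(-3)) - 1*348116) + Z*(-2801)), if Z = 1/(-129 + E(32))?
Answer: -294131080484243/105 ≈ -2.8012e+12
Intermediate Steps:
g(M) = -5 (g(M) = -4 - 1 = -5)
E(J) = -54 + 9*J (E(J) = 9*(-6 + J) = -54 + 9*J)
Z = 1/105 (Z = 1/(-129 + (-54 + 9*32)) = 1/(-129 + (-54 + 288)) = 1/(-129 + 234) = 1/105 ≈ 0.0095238)
(2983777 + 4978326)*((q(g(-3)) - 1*348116) + Z*(-2801)) = (2983777 + 4978326)*((736*(-5) - 1*348116) + (1/105)*(-2801)) = 7962103*((-3680 - 348116) - 2801/105) = 7962103*(-351796 - 2801/105) = 7962103*(-36941381/105) = -294131080484243/105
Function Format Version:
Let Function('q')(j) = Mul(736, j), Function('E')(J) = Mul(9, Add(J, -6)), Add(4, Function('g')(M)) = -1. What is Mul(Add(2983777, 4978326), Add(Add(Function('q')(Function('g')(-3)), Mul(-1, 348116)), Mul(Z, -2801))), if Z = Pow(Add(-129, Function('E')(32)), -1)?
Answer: Rational(-294131080484243, 105) ≈ -2.8012e+12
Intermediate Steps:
Function('g')(M) = -5 (Function('g')(M) = Add(-4, -1) = -5)
Function('E')(J) = Add(-54, Mul(9, J)) (Function('E')(J) = Mul(9, Add(-6, J)) = Add(-54, Mul(9, J)))
Z = Rational(1, 105) (Z = Pow(Add(-129, Add(-54, Mul(9, 32))), -1) = Pow(Add(-129, Add(-54, 288)), -1) = Pow(Add(-129, 234), -1) = Pow(105, -1) = Rational(1, 105) ≈ 0.0095238)
Mul(Add(2983777, 4978326), Add(Add(Function('q')(Function('g')(-3)), Mul(-1, 348116)), Mul(Z, -2801))) = Mul(Add(2983777, 4978326), Add(Add(Mul(736, -5), Mul(-1, 348116)), Mul(Rational(1, 105), -2801))) = Mul(7962103, Add(Add(-3680, -348116), Rational(-2801, 105))) = Mul(7962103, Add(-351796, Rational(-2801, 105))) = Mul(7962103, Rational(-36941381, 105)) = Rational(-294131080484243, 105)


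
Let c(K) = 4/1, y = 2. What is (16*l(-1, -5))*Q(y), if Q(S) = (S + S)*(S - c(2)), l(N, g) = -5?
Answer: 640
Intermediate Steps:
c(K) = 4 (c(K) = 4*1 = 4)
Q(S) = 2*S*(-4 + S) (Q(S) = (S + S)*(S - 1*4) = (2*S)*(S - 4) = (2*S)*(-4 + S) = 2*S*(-4 + S))
(16*l(-1, -5))*Q(y) = (16*(-5))*(2*2*(-4 + 2)) = -160*2*(-2) = -80*(-8) = 640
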